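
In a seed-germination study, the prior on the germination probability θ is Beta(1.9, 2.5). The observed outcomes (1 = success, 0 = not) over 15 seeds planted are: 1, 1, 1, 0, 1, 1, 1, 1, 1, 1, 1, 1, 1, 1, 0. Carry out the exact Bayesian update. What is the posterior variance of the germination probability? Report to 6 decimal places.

The Beta prior is conjugate to a Binomial/Bernoulli likelihood; the update adds successes to α and failures to β.
Posterior: Beta(α+k, β+n−k) = Beta(1.9+13, 2.5+2) = Beta(14.9, 4.5).
Var = αβ/((α+β)²(α+β+1)) = 14.9·4.5/(19.4²·20.4) = 0.008733.

0.008733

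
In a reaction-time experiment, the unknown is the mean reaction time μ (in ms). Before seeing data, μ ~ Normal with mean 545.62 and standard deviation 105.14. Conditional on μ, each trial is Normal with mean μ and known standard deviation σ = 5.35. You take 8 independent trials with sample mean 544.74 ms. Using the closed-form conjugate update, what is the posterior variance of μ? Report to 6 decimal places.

3.576655

For Normal data with known variance σ², a Normal(μ₀, σ₀²) prior on μ is conjugate. Posterior precision = 1/σ₀² + n/σ²; posterior mean is the precision-weighted average of μ₀ and x̄.
σ₀² = 105.14² = 11054.4196, σ² = 5.35² = 28.6225; σ² + n·σ₀² = 28.6225 + 8·11054.4196 = 88463.9793.
Posterior precision = 1/σ₀² + n/σ² = 1/11054.4196 + 8/28.6225 = (σ² + n·σ₀²)/(σ₀²σ²) = 88463.9793/(11054.4196·28.6225); posterior variance σₙ² = σ₀²σ²/(σ² + n·σ₀²) = 11054.4196·28.6225/88463.9793 = 3.576655.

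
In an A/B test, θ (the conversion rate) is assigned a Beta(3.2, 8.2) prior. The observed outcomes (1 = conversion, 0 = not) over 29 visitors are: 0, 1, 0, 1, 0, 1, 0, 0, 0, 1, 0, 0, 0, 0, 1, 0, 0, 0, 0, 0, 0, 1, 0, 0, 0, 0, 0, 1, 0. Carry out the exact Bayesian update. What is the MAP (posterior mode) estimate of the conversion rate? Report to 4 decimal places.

The Beta prior is conjugate to a Binomial/Bernoulli likelihood; the update adds successes to α and failures to β.
Posterior: Beta(α+k, β+n−k) = Beta(3.2+7, 8.2+22) = Beta(10.2, 30.2).
Mode of Beta(a,b) for a,b>1 is (a−1)/(a+b−2) = 9.2/38.4 = 0.2396.

0.2396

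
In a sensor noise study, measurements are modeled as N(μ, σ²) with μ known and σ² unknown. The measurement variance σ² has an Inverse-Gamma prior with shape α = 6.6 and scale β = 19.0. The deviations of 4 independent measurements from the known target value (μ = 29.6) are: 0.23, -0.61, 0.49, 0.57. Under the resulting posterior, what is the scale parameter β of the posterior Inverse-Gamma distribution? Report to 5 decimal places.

With known mean μ and an Inverse-Gamma(α, β) prior on σ², the Normal likelihood is conjugate: posterior is Inv-Gamma(α + n/2, β + Σ(xᵢ−μ)²/2).
Σ(xᵢ−μ)² = (0.23)² + (-0.61)² + (0.49)² + (0.57)² = 0.9900.
Posterior: Inv-Gamma(6.6 + 4/2, 19.0 + 0.9900/2) = Inv-Gamma(8.60, 19.49500).
Posterior β = 19.49500.

19.49500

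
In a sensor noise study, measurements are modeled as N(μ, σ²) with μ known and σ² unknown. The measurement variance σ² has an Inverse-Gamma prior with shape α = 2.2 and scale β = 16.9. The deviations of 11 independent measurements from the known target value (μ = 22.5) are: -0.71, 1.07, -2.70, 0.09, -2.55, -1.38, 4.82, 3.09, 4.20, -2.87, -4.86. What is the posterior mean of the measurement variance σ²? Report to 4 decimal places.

With known mean μ and an Inverse-Gamma(α, β) prior on σ², the Normal likelihood is conjugate: posterior is Inv-Gamma(α + n/2, β + Σ(xᵢ−μ)²/2).
Σ(xᵢ−μ)² = (-0.71)² + (1.07)² + (-2.70)² + (0.09)² + (-2.55)² + (-1.38)² + (4.82)² + (3.09)² + (4.20)² + (-2.87)² + (-4.86)² = 99.6310.
Posterior: Inv-Gamma(2.2 + 11/2, 16.9 + 99.6310/2) = Inv-Gamma(7.70, 66.71550).
E[σ²|data] = β/(α−1) = 66.71550/6.70 = 9.9575.

9.9575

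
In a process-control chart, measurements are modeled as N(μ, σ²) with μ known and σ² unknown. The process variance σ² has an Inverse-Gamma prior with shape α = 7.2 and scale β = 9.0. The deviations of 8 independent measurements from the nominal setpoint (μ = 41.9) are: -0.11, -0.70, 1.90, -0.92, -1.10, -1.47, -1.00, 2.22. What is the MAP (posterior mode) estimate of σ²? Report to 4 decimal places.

With known mean μ and an Inverse-Gamma(α, β) prior on σ², the Normal likelihood is conjugate: posterior is Inv-Gamma(α + n/2, β + Σ(xᵢ−μ)²/2).
Σ(xᵢ−μ)² = (-0.11)² + (-0.70)² + (1.90)² + (-0.92)² + (-1.10)² + (-1.47)² + (-1.00)² + (2.22)² = 14.2578.
Posterior: Inv-Gamma(7.2 + 8/2, 9.0 + 14.2578/2) = Inv-Gamma(11.20, 16.12890).
Mode = β/(α+1) = 16.12890/12.20 = 1.3220.

1.3220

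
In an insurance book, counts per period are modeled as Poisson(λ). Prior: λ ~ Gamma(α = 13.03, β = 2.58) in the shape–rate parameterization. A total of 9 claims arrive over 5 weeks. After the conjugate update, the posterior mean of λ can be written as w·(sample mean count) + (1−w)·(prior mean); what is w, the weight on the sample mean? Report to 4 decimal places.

With a Gamma(shape α, rate β) prior, the Poisson likelihood is conjugate: the posterior is Gamma(α + ΣXᵢ, β + n).
Posterior mean = (α₀+S)/(β₀+n) = [n/(β₀+n)]·(S/n) + [β₀/(β₀+n)]·(α₀/β₀), so only n and β₀ enter the weight.
Weight on data w = n/(β₀+n) = 5/(2.58+5) = 5/7.58 = 0.6596.

0.6596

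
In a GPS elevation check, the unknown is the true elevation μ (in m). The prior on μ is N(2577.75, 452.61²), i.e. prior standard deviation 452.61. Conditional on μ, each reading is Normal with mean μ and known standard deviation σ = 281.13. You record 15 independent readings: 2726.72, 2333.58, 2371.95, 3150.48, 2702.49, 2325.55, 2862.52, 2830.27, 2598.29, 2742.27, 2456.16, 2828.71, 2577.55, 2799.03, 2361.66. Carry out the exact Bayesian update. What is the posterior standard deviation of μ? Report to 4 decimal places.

For Normal data with known variance σ², a Normal(μ₀, σ₀²) prior on μ is conjugate. Posterior precision = 1/σ₀² + n/σ²; posterior mean is the precision-weighted average of μ₀ and x̄.
σ₀² = 452.61² = 204855.8121, σ² = 281.13² = 79034.0769; σ² + n·σ₀² = 79034.0769 + 15·204855.8121 = 3151871.2584.
Posterior precision = 1/σ₀² + n/σ² = 1/204855.8121 + 15/79034.0769 = (σ² + n·σ₀²)/(σ₀²σ²) = 3151871.2584/(204855.8121·79034.0769); posterior variance σₙ² = σ₀²σ²/(σ² + n·σ₀²) = 204855.8121·79034.0769/3151871.2584 = 5136.818315.
Posterior SD = √σₙ² = √(204855.8121·79034.0769/3151871.2584) = 71.6716.

71.6716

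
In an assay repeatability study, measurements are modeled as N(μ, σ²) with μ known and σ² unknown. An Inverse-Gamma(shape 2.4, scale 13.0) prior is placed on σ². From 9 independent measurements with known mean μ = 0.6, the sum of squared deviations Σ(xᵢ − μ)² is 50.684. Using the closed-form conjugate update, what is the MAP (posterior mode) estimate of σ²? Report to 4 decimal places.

With known mean μ and an Inverse-Gamma(α, β) prior on σ², the Normal likelihood is conjugate: posterior is Inv-Gamma(α + n/2, β + Σ(xᵢ−μ)²/2).
Posterior: Inv-Gamma(2.4 + 9/2, 13.0 + 50.684/2) = Inv-Gamma(6.90, 38.3420).
Mode = β/(α+1) = 38.3420/7.90 = 4.8534.

4.8534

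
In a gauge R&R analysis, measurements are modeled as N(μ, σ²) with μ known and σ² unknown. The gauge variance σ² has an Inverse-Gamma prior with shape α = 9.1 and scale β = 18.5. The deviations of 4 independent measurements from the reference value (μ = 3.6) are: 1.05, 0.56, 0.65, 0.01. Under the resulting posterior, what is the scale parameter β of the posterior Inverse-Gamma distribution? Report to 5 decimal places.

With known mean μ and an Inverse-Gamma(α, β) prior on σ², the Normal likelihood is conjugate: posterior is Inv-Gamma(α + n/2, β + Σ(xᵢ−μ)²/2).
Σ(xᵢ−μ)² = (1.05)² + (0.56)² + (0.65)² + (0.01)² = 1.8387.
Posterior: Inv-Gamma(9.1 + 4/2, 18.5 + 1.8387/2) = Inv-Gamma(11.10, 19.41935).
Posterior β = 19.41935.

19.41935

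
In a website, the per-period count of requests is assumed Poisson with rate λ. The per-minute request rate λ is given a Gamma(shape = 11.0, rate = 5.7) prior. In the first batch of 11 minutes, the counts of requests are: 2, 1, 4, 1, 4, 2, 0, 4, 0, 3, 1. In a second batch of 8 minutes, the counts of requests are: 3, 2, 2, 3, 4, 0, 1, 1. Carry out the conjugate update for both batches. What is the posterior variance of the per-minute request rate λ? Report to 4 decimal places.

0.0803

With a Gamma(shape α, rate β) prior, the Poisson likelihood is conjugate: the posterior is Gamma(α + ΣXᵢ, β + n).
Batch 1: sum of counts S = 22 over n = 11 minutes.
After batch 1: Gamma(α+S, β+n) = Gamma(11.0+22, 5.7+11) = Gamma(33.0, 16.7).
Batch 2: sum of counts S = 16 over n = 8 minutes.
After batch 2: Gamma(α+S, β+n) = Gamma(33.0+16, 16.7+8) = Gamma(49.0, 24.7).
Var = α/β² = 49.0/24.7² = 0.0803.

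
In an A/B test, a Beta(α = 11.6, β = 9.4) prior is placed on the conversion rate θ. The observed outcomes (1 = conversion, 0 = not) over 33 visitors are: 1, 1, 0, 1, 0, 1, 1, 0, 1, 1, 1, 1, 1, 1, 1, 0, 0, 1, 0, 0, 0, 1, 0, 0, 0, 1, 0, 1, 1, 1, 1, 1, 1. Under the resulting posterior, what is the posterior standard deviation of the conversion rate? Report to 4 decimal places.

The Beta prior is conjugate to a Binomial/Bernoulli likelihood; the update adds successes to α and failures to β.
Posterior: Beta(α+k, β+n−k) = Beta(11.6+21, 9.4+12) = Beta(32.6, 21.4).
Var = αβ/((α+β)²(α+β+1)) = 32.6·21.4/(54.0²·55.0) = 0.00434992; SD = √0.00434992 = 0.0660.

0.0660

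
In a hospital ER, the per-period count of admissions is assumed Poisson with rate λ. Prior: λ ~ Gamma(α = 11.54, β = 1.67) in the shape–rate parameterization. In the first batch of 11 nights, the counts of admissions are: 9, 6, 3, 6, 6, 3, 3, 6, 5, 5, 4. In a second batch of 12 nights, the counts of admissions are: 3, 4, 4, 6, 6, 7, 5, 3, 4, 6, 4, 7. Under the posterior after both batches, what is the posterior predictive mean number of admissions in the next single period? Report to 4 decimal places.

With a Gamma(shape α, rate β) prior, the Poisson likelihood is conjugate: the posterior is Gamma(α + ΣXᵢ, β + n).
Batch 1: sum of counts S = 56 over n = 11 nights.
After batch 1: Gamma(α+S, β+n) = Gamma(11.54+56, 1.67+11) = Gamma(67.54, 12.67).
Batch 2: sum of counts S = 59 over n = 12 nights.
After batch 2: Gamma(α+S, β+n) = Gamma(67.54+59, 12.67+12) = Gamma(126.54, 24.67).
The predictive distribution for one future period is NegBinom with mean α/β = 5.1293.

5.1293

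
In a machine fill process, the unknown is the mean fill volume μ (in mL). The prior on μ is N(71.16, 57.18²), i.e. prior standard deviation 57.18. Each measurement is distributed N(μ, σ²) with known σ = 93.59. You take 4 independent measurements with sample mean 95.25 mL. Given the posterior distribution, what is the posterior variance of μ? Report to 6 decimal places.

1311.439626

For Normal data with known variance σ², a Normal(μ₀, σ₀²) prior on μ is conjugate. Posterior precision = 1/σ₀² + n/σ²; posterior mean is the precision-weighted average of μ₀ and x̄.
σ₀² = 57.18² = 3269.5524, σ² = 93.59² = 8759.0881; σ² + n·σ₀² = 8759.0881 + 4·3269.5524 = 21837.2977.
Posterior precision = 1/σ₀² + n/σ² = 1/3269.5524 + 4/8759.0881 = (σ² + n·σ₀²)/(σ₀²σ²) = 21837.2977/(3269.5524·8759.0881); posterior variance σₙ² = σ₀²σ²/(σ² + n·σ₀²) = 3269.5524·8759.0881/21837.2977 = 1311.439626.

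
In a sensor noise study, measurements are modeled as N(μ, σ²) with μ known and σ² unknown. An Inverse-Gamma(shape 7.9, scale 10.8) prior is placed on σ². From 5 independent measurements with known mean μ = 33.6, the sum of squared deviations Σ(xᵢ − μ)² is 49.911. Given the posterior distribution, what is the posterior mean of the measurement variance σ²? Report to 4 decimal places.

With known mean μ and an Inverse-Gamma(α, β) prior on σ², the Normal likelihood is conjugate: posterior is Inv-Gamma(α + n/2, β + Σ(xᵢ−μ)²/2).
Posterior: Inv-Gamma(7.9 + 5/2, 10.8 + 49.911/2) = Inv-Gamma(10.40, 35.7555).
E[σ²|data] = β/(α−1) = 35.7555/9.40 = 3.8038.

3.8038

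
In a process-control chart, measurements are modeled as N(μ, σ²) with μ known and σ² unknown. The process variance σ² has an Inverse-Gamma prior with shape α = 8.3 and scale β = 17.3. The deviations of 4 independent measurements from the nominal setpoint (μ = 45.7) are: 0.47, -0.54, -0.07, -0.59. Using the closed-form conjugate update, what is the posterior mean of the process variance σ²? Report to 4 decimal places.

With known mean μ and an Inverse-Gamma(α, β) prior on σ², the Normal likelihood is conjugate: posterior is Inv-Gamma(α + n/2, β + Σ(xᵢ−μ)²/2).
Σ(xᵢ−μ)² = (0.47)² + (-0.54)² + (-0.07)² + (-0.59)² = 0.8655.
Posterior: Inv-Gamma(8.3 + 4/2, 17.3 + 0.8655/2) = Inv-Gamma(10.30, 17.73275).
E[σ²|data] = β/(α−1) = 17.73275/9.30 = 1.9067.

1.9067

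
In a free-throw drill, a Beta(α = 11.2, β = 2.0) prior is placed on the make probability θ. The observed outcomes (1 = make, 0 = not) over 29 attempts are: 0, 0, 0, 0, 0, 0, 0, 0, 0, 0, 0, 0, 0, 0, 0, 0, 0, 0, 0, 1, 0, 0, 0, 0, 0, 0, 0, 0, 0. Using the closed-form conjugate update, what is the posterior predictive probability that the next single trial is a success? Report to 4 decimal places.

0.2891

The Beta prior is conjugate to a Binomial/Bernoulli likelihood; the update adds successes to α and failures to β.
Posterior: Beta(α+k, β+n−k) = Beta(11.2+1, 2.0+28) = Beta(12.2, 30.0).
For a single future Bernoulli trial, P(success | data) = α/(α+β) = 0.2891.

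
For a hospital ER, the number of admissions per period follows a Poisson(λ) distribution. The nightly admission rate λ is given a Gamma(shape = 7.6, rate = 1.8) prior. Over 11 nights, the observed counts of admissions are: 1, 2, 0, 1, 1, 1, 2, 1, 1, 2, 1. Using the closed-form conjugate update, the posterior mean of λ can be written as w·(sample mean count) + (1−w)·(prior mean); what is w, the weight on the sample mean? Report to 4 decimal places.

With a Gamma(shape α, rate β) prior, the Poisson likelihood is conjugate: the posterior is Gamma(α + ΣXᵢ, β + n).
Posterior mean = (α₀+S)/(β₀+n) = [n/(β₀+n)]·(S/n) + [β₀/(β₀+n)]·(α₀/β₀), so only n and β₀ enter the weight.
Weight on data w = n/(β₀+n) = 11/(1.8+11) = 11/12.8 = 0.8594.

0.8594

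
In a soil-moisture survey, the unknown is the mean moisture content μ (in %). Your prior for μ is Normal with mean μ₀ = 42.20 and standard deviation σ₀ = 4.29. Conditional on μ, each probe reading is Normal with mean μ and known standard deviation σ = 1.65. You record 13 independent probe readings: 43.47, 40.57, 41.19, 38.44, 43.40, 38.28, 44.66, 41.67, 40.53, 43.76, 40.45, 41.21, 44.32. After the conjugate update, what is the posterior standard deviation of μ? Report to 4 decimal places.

For Normal data with known variance σ², a Normal(μ₀, σ₀²) prior on μ is conjugate. Posterior precision = 1/σ₀² + n/σ²; posterior mean is the precision-weighted average of μ₀ and x̄.
σ₀² = 4.29² = 18.4041, σ² = 1.65² = 2.7225; σ² + n·σ₀² = 2.7225 + 13·18.4041 = 241.9758.
Posterior precision = 1/σ₀² + n/σ² = 1/18.4041 + 13/2.7225 = (σ² + n·σ₀²)/(σ₀²σ²) = 241.9758/(18.4041·2.7225); posterior variance σₙ² = σ₀²σ²/(σ² + n·σ₀²) = 18.4041·2.7225/241.9758 = 0.207067.
Posterior SD = √σₙ² = √(18.4041·2.7225/241.9758) = 0.4550.

0.4550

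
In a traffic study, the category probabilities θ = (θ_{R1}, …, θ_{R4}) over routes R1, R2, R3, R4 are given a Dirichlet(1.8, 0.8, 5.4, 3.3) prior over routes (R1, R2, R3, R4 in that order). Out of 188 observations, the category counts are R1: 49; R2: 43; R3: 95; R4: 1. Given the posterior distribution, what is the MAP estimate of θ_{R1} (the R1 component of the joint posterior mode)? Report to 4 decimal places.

0.2550

The Dirichlet prior is conjugate to the Multinomial likelihood: each posterior αⱼ = prior αⱼ + observed count nⱼ.
Posterior concentration: (50.8, 43.8, 100.4, 4.3), total = 199.3.
Joint mode component: (α_{R1}−1)/(Σα−K) = 49.8/195.3 = 0.2550.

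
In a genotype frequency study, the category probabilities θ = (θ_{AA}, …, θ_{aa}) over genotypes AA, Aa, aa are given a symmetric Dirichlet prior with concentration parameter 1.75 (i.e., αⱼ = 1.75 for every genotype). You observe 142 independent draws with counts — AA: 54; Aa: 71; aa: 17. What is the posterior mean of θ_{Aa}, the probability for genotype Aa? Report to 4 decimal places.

The Dirichlet prior is conjugate to the Multinomial likelihood: each posterior αⱼ = prior αⱼ + observed count nⱼ.
Posterior concentration: (55.75, 72.75, 18.75), total = 147.25.
E[θ_{Aa}|data] = α_{Aa}/Σα = 72.75/147.25 = 0.4941.

0.4941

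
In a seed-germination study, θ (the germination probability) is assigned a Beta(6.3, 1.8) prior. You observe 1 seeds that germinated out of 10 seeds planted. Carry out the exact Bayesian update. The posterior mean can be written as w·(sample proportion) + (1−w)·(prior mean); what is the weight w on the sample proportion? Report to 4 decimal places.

The Beta prior is conjugate to a Binomial/Bernoulli likelihood; the update adds successes to α and failures to β.
Posterior mean = (α₀+k)/(α₀+β₀+n) = [n/(α₀+β₀+n)]·(k/n) + [(α₀+β₀)/(α₀+β₀+n)]·α₀/(α₀+β₀), so only n and the prior enter the weight.
The weight on the data is w = n/(α₀+β₀+n) = 10/(6.3+1.8+10) = 10/18.1 = 0.5525.

0.5525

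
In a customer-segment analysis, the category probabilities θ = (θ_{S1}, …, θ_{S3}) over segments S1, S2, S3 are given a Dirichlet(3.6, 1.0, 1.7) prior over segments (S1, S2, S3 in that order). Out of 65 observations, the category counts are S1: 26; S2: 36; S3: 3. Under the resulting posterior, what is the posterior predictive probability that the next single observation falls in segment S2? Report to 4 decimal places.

0.5189

The Dirichlet prior is conjugate to the Multinomial likelihood: each posterior αⱼ = prior αⱼ + observed count nⱼ.
Posterior concentration: (29.6, 37.0, 4.7), total = 71.3.
P(next = S2 | data) = α_{S2}/Σα = 0.5189.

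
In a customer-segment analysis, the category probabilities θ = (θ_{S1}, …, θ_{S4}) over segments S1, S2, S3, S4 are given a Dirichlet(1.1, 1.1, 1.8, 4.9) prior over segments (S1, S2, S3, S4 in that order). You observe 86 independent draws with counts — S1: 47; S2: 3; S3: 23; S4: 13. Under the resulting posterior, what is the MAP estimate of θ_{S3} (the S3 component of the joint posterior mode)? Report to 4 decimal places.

The Dirichlet prior is conjugate to the Multinomial likelihood: each posterior αⱼ = prior αⱼ + observed count nⱼ.
Posterior concentration: (48.1, 4.1, 24.8, 17.9), total = 94.9.
Joint mode component: (α_{S3}−1)/(Σα−K) = 23.8/90.9 = 0.2618.

0.2618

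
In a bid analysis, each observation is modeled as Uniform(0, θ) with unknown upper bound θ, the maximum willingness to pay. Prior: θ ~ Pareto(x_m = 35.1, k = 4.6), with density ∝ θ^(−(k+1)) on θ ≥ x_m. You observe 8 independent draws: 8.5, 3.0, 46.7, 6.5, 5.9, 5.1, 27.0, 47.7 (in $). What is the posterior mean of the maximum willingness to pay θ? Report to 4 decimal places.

A Pareto(scale x_m, shape k) prior on the upper bound θ of Uniform(0, θ) is conjugate: posterior is Pareto(max(x_m, max xᵢ), k + n).
Sample maximum = 47.7; prior scale x_m = 35.1 → posterior scale = max = 47.7.
Posterior shape = 4.6 + 8 = 12.6.
E[θ|data] = k·x_m/(k−1) = 12.6·47.7/11.6 = 51.8121.

51.8121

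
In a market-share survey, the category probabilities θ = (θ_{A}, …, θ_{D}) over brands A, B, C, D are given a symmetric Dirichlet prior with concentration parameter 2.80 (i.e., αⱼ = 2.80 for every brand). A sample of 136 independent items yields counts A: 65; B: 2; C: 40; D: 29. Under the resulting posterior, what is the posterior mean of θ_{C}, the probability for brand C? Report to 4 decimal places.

0.2908

The Dirichlet prior is conjugate to the Multinomial likelihood: each posterior αⱼ = prior αⱼ + observed count nⱼ.
Posterior concentration: (67.80, 4.80, 42.80, 31.80), total = 147.20.
E[θ_{C}|data] = α_{C}/Σα = 42.80/147.20 = 0.2908.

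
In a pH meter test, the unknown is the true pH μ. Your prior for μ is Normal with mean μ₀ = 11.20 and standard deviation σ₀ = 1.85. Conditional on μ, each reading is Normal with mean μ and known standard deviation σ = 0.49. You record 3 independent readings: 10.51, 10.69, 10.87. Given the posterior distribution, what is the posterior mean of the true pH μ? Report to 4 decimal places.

10.7017

For Normal data with known variance σ², a Normal(μ₀, σ₀²) prior on μ is conjugate. Posterior precision = 1/σ₀² + n/σ²; posterior mean is the precision-weighted average of μ₀ and x̄.
Σxᵢ = 10.51 + 10.69 + 10.87 = 32.07, so n·x̄ = 32.07.
σ₀² = 1.85² = 3.4225, σ² = 0.49² = 0.2401; σ² + n·σ₀² = 0.2401 + 3·3.4225 = 10.5076.
Posterior mean = (μ₀/σ₀² + n·x̄/σ²)/(1/σ₀² + n/σ²) = (σ²·μ₀ + σ₀²·n·x̄)/(σ² + n·σ₀²) = (0.2401·11.20 + 3.4225·32.07)/10.5076 = 112.448695/10.5076 = 10.7017.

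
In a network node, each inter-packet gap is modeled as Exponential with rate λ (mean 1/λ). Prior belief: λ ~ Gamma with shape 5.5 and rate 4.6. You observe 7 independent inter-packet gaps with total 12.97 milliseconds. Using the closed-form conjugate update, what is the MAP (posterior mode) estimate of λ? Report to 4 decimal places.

With a Gamma(shape α, rate β) prior on the exponential rate λ, the posterior after n observations with total T = Σxᵢ is Gamma(α+n, β+T).
Posterior: Gamma(5.5+7, 4.6+12.97) = Gamma(12.5, 17.57).
Mode = (α−1)/β = 0.6545.

0.6545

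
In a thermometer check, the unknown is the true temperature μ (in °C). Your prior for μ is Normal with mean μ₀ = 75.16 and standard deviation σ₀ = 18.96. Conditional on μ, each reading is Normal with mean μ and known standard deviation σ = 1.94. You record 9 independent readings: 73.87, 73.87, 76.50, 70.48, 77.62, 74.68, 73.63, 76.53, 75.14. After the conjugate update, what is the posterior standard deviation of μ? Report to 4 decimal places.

0.6463

For Normal data with known variance σ², a Normal(μ₀, σ₀²) prior on μ is conjugate. Posterior precision = 1/σ₀² + n/σ²; posterior mean is the precision-weighted average of μ₀ and x̄.
σ₀² = 18.96² = 359.4816, σ² = 1.94² = 3.7636; σ² + n·σ₀² = 3.7636 + 9·359.4816 = 3239.098.
Posterior precision = 1/σ₀² + n/σ² = 1/359.4816 + 9/3.7636 = (σ² + n·σ₀²)/(σ₀²σ²) = 3239.098/(359.4816·3.7636); posterior variance σₙ² = σ₀²σ²/(σ² + n·σ₀²) = 359.4816·3.7636/3239.098 = 0.417692.
Posterior SD = √σₙ² = √(359.4816·3.7636/3239.098) = 0.6463.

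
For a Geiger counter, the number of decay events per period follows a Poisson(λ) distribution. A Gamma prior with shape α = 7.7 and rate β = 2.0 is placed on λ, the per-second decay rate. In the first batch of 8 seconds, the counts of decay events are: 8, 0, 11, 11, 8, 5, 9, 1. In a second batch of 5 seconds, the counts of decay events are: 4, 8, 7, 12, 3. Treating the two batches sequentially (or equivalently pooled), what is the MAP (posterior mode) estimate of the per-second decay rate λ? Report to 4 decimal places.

With a Gamma(shape α, rate β) prior, the Poisson likelihood is conjugate: the posterior is Gamma(α + ΣXᵢ, β + n).
Batch 1: sum of counts S = 53 over n = 8 seconds.
After batch 1: Gamma(α+S, β+n) = Gamma(7.7+53, 2.0+8) = Gamma(60.7, 10.0).
Batch 2: sum of counts S = 34 over n = 5 seconds.
After batch 2: Gamma(α+S, β+n) = Gamma(60.7+34, 10.0+5) = Gamma(94.7, 15.0).
Mode of Gamma(α,β) for α≥1 is (α−1)/β = 93.7/15.0 = 6.2467.

6.2467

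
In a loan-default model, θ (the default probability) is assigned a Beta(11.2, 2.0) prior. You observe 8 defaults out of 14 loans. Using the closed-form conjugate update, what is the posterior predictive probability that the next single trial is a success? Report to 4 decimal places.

The Beta prior is conjugate to a Binomial/Bernoulli likelihood; the update adds successes to α and failures to β.
Posterior: Beta(α+k, β+n−k) = Beta(11.2+8, 2.0+6) = Beta(19.2, 8.0).
For a single future Bernoulli trial, P(success | data) = α/(α+β) = 0.7059.

0.7059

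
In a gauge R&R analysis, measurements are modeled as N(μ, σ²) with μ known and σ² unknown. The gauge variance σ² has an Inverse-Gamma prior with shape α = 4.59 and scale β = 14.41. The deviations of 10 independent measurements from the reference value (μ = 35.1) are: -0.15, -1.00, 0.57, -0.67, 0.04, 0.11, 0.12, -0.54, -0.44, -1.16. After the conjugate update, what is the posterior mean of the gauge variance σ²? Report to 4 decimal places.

With known mean μ and an Inverse-Gamma(α, β) prior on σ², the Normal likelihood is conjugate: posterior is Inv-Gamma(α + n/2, β + Σ(xᵢ−μ)²/2).
Σ(xᵢ−μ)² = (-0.15)² + (-1.00)² + (0.57)² + (-0.67)² + (0.04)² + (0.11)² + (0.12)² + (-0.54)² + (-0.44)² + (-1.16)² = 3.6552.
Posterior: Inv-Gamma(4.59 + 10/2, 14.41 + 3.6552/2) = Inv-Gamma(9.59, 16.23760).
E[σ²|data] = β/(α−1) = 16.23760/8.59 = 1.8903.

1.8903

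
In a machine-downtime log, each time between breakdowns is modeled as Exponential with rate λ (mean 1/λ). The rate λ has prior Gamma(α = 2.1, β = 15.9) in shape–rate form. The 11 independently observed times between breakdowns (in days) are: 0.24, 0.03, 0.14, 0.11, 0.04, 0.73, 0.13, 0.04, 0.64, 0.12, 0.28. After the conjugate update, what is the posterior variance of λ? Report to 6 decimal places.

With a Gamma(shape α, rate β) prior on the exponential rate λ, the posterior after n observations with total T = Σxᵢ is Gamma(α+n, β+T).
Sum of observations T = 2.50 days; n = 11.
Posterior: Gamma(2.1+11, 15.9+2.50) = Gamma(13.1, 18.40).
Var = α/β² = 0.038693.

0.038693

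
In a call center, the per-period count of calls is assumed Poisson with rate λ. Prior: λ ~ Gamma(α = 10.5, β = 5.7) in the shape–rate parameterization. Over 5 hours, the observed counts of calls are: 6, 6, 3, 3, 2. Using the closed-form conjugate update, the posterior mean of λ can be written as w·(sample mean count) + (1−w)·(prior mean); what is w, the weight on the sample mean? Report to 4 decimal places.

With a Gamma(shape α, rate β) prior, the Poisson likelihood is conjugate: the posterior is Gamma(α + ΣXᵢ, β + n).
Posterior mean = (α₀+S)/(β₀+n) = [n/(β₀+n)]·(S/n) + [β₀/(β₀+n)]·(α₀/β₀), so only n and β₀ enter the weight.
Weight on data w = n/(β₀+n) = 5/(5.7+5) = 5/10.7 = 0.4673.

0.4673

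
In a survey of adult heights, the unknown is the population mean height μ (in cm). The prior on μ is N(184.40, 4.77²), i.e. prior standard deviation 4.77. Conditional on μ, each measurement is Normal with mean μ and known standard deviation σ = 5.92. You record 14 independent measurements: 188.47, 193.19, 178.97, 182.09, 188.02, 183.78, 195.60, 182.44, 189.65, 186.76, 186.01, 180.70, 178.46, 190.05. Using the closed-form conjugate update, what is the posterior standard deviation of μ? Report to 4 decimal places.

1.5017

For Normal data with known variance σ², a Normal(μ₀, σ₀²) prior on μ is conjugate. Posterior precision = 1/σ₀² + n/σ²; posterior mean is the precision-weighted average of μ₀ and x̄.
σ₀² = 4.77² = 22.7529, σ² = 5.92² = 35.0464; σ² + n·σ₀² = 35.0464 + 14·22.7529 = 353.587.
Posterior precision = 1/σ₀² + n/σ² = 1/22.7529 + 14/35.0464 = (σ² + n·σ₀²)/(σ₀²σ²) = 353.587/(22.7529·35.0464); posterior variance σₙ² = σ₀²σ²/(σ² + n·σ₀²) = 22.7529·35.0464/353.587 = 2.255194.
Posterior SD = √σₙ² = √(22.7529·35.0464/353.587) = 1.5017.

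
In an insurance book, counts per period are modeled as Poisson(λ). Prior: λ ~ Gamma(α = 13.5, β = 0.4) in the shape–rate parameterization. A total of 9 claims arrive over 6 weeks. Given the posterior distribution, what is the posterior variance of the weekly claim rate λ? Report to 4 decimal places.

With a Gamma(shape α, rate β) prior, the Poisson likelihood is conjugate: the posterior is Gamma(α + ΣXᵢ, β + n).
Posterior: Gamma(α+S, β+n) = Gamma(13.5+9, 0.4+6) = Gamma(22.5, 6.4).
Var = α/β² = 22.5/6.4² = 0.5493.

0.5493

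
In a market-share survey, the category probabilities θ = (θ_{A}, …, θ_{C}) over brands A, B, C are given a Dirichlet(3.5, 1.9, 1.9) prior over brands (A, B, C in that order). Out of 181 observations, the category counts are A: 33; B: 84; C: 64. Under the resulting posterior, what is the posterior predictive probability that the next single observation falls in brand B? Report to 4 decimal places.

0.4562

The Dirichlet prior is conjugate to the Multinomial likelihood: each posterior αⱼ = prior αⱼ + observed count nⱼ.
Posterior concentration: (36.5, 85.9, 65.9), total = 188.3.
P(next = B | data) = α_{B}/Σα = 0.4562.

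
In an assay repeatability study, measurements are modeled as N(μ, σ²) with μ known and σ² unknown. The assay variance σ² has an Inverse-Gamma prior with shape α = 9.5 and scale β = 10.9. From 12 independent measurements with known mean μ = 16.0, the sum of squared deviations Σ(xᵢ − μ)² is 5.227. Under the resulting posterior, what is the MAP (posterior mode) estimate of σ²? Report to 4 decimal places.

0.8190

With known mean μ and an Inverse-Gamma(α, β) prior on σ², the Normal likelihood is conjugate: posterior is Inv-Gamma(α + n/2, β + Σ(xᵢ−μ)²/2).
Posterior: Inv-Gamma(9.5 + 12/2, 10.9 + 5.227/2) = Inv-Gamma(15.50, 13.5135).
Mode = β/(α+1) = 13.5135/16.50 = 0.8190.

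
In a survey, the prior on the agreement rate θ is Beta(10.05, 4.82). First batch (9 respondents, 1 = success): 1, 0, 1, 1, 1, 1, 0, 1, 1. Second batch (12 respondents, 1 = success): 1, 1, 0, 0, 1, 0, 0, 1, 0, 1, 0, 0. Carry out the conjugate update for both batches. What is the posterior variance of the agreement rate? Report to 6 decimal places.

The Beta prior is conjugate to a Binomial/Bernoulli likelihood; the update adds successes to α and failures to β.
After batch 1: Beta(10.05+7, 4.82+2) = Beta(17.05, 6.82).
After batch 2: Beta(17.05+5, 6.82+7) = Beta(22.05, 13.82).
Var = αβ/((α+β)²(α+β+1)) = 22.05·13.82/(35.87²·36.87) = 0.006424.

0.006424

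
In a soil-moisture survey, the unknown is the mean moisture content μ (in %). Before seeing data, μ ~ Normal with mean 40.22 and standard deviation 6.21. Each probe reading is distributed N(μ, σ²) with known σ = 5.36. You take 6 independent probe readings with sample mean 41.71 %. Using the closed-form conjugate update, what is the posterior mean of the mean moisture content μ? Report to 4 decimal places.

For Normal data with known variance σ², a Normal(μ₀, σ₀²) prior on μ is conjugate. Posterior precision = 1/σ₀² + n/σ²; posterior mean is the precision-weighted average of μ₀ and x̄.
n·x̄ = 6·41.71 = 250.26.
σ₀² = 6.21² = 38.5641, σ² = 5.36² = 28.7296; σ² + n·σ₀² = 28.7296 + 6·38.5641 = 260.1142.
Posterior mean = (μ₀/σ₀² + n·x̄/σ²)/(1/σ₀² + n/σ²) = (σ²·μ₀ + σ₀²·n·x̄)/(σ² + n·σ₀²) = (28.7296·40.22 + 38.5641·250.26)/260.1142 = 10806.556178/260.1142 = 41.5454.

41.5454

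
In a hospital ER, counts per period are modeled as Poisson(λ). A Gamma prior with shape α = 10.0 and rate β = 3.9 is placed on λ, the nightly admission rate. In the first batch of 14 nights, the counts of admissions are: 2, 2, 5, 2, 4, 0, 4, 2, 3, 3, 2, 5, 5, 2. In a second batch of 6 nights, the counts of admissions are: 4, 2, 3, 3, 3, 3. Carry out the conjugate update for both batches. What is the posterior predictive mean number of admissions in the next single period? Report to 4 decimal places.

With a Gamma(shape α, rate β) prior, the Poisson likelihood is conjugate: the posterior is Gamma(α + ΣXᵢ, β + n).
Batch 1: sum of counts S = 41 over n = 14 nights.
After batch 1: Gamma(α+S, β+n) = Gamma(10.0+41, 3.9+14) = Gamma(51.0, 17.9).
Batch 2: sum of counts S = 18 over n = 6 nights.
After batch 2: Gamma(α+S, β+n) = Gamma(51.0+18, 17.9+6) = Gamma(69.0, 23.9).
The predictive distribution for one future period is NegBinom with mean α/β = 2.8870.

2.8870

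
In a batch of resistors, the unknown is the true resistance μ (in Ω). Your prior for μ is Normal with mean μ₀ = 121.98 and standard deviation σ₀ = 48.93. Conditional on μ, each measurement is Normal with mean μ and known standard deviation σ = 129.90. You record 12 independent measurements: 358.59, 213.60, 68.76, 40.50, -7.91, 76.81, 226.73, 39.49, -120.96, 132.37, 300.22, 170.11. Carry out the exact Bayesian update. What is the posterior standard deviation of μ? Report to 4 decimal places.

For Normal data with known variance σ², a Normal(μ₀, σ₀²) prior on μ is conjugate. Posterior precision = 1/σ₀² + n/σ²; posterior mean is the precision-weighted average of μ₀ and x̄.
σ₀² = 48.93² = 2394.1449, σ² = 129.90² = 16874.01; σ² + n·σ₀² = 16874.01 + 12·2394.1449 = 45603.7488.
Posterior precision = 1/σ₀² + n/σ² = 1/2394.1449 + 12/16874.01 = (σ² + n·σ₀²)/(σ₀²σ²) = 45603.7488/(2394.1449·16874.01); posterior variance σₙ² = σ₀²σ²/(σ² + n·σ₀²) = 2394.1449·16874.01/45603.7488 = 885.866317.
Posterior SD = √σₙ² = √(2394.1449·16874.01/45603.7488) = 29.7635.

29.7635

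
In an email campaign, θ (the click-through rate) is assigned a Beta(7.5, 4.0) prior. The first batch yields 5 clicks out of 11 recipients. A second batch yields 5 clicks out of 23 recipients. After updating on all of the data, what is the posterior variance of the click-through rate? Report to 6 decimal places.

0.005090

The Beta prior is conjugate to a Binomial/Bernoulli likelihood; the update adds successes to α and failures to β.
After batch 1: Beta(7.5+5, 4.0+6) = Beta(12.5, 10.0).
After batch 2: Beta(12.5+5, 10.0+18) = Beta(17.5, 28.0).
Var = αβ/((α+β)²(α+β+1)) = 17.5·28.0/(45.5²·46.5) = 0.005090.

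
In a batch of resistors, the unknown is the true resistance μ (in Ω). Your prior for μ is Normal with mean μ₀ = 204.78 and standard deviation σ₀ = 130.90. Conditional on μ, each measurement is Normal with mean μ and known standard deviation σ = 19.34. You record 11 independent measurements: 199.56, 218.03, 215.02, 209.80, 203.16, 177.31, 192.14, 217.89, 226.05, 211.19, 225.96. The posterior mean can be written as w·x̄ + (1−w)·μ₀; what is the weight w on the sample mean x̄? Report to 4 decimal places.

0.9980

For Normal data with known variance σ², a Normal(μ₀, σ₀²) prior on μ is conjugate. Posterior precision = 1/σ₀² + n/σ²; posterior mean is the precision-weighted average of μ₀ and x̄.
σ₀² = 130.90² = 17134.81, σ² = 19.34² = 374.0356. Prior precision 1/σ₀² = 1/17134.81; data precision n/σ² = 11/374.0356.
w = (n/σ²)/(1/σ₀² + n/σ²) = n·σ₀²/(σ² + n·σ₀²) = 11·17134.81/(374.0356 + 11·17134.81) = 188482.91/188856.9456 = 0.9980.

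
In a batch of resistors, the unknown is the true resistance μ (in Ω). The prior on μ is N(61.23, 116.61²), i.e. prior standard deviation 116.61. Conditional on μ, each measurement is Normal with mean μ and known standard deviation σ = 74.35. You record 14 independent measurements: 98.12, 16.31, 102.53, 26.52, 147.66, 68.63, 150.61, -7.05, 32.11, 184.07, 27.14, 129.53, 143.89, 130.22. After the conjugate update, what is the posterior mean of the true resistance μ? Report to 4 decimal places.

For Normal data with known variance σ², a Normal(μ₀, σ₀²) prior on μ is conjugate. Posterior precision = 1/σ₀² + n/σ²; posterior mean is the precision-weighted average of μ₀ and x̄.
Σxᵢ = 98.12 + 16.31 + 102.53 + 26.52 + 147.66 + 68.63 + 150.61 + (-7.05) + 32.11 + 184.07 + 27.14 + 129.53 + 143.89 + 130.22 = 1250.29, so n·x̄ = 1250.29.
σ₀² = 116.61² = 13597.8921, σ² = 74.35² = 5527.9225; σ² + n·σ₀² = 5527.9225 + 14·13597.8921 = 195898.4119.
Posterior mean = (μ₀/σ₀² + n·x̄/σ²)/(1/σ₀² + n/σ²) = (σ²·μ₀ + σ₀²·n·x̄)/(σ² + n·σ₀²) = (5527.9225·61.23 + 13597.8921·1250.29)/195898.4119 = 17339783.208384/195898.4119 = 88.5142.

88.5142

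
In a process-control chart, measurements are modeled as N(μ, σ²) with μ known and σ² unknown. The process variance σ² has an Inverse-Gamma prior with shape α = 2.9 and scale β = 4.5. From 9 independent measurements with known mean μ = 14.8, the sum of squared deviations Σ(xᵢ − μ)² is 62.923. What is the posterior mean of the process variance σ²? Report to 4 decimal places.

With known mean μ and an Inverse-Gamma(α, β) prior on σ², the Normal likelihood is conjugate: posterior is Inv-Gamma(α + n/2, β + Σ(xᵢ−μ)²/2).
Posterior: Inv-Gamma(2.9 + 9/2, 4.5 + 62.923/2) = Inv-Gamma(7.40, 35.9615).
E[σ²|data] = β/(α−1) = 35.9615/6.40 = 5.6190.

5.6190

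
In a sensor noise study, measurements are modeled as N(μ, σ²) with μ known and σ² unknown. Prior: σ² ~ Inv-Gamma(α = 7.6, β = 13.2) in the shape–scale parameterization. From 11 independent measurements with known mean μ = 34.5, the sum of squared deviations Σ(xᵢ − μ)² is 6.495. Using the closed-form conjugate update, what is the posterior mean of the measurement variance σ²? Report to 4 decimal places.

1.3593

With known mean μ and an Inverse-Gamma(α, β) prior on σ², the Normal likelihood is conjugate: posterior is Inv-Gamma(α + n/2, β + Σ(xᵢ−μ)²/2).
Posterior: Inv-Gamma(7.6 + 11/2, 13.2 + 6.495/2) = Inv-Gamma(13.10, 16.4475).
E[σ²|data] = β/(α−1) = 16.4475/12.10 = 1.3593.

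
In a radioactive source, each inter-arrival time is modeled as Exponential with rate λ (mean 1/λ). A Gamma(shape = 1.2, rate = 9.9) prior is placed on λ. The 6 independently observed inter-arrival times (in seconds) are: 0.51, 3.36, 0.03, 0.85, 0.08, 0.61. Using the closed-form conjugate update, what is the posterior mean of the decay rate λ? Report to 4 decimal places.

With a Gamma(shape α, rate β) prior on the exponential rate λ, the posterior after n observations with total T = Σxᵢ is Gamma(α+n, β+T).
Sum of observations T = 5.44 seconds; n = 6.
Posterior: Gamma(1.2+6, 9.9+5.44) = Gamma(7.2, 15.34).
Posterior mean of λ = α/β = 7.2/15.34 = 0.4694.

0.4694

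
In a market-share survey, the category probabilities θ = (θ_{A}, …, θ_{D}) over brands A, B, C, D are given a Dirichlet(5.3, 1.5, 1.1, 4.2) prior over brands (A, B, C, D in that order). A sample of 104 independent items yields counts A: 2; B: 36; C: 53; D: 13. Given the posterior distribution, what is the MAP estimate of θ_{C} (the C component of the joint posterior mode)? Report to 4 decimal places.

The Dirichlet prior is conjugate to the Multinomial likelihood: each posterior αⱼ = prior αⱼ + observed count nⱼ.
Posterior concentration: (7.3, 37.5, 54.1, 17.2), total = 116.1.
Joint mode component: (α_{C}−1)/(Σα−K) = 53.1/112.1 = 0.4737.

0.4737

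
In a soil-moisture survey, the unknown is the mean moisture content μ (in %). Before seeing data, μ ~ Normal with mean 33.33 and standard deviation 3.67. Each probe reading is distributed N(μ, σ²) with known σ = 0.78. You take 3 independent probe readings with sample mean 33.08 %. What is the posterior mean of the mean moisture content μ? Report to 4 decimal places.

For Normal data with known variance σ², a Normal(μ₀, σ₀²) prior on μ is conjugate. Posterior precision = 1/σ₀² + n/σ²; posterior mean is the precision-weighted average of μ₀ and x̄.
n·x̄ = 3·33.08 = 99.24.
σ₀² = 3.67² = 13.4689, σ² = 0.78² = 0.6084; σ² + n·σ₀² = 0.6084 + 3·13.4689 = 41.0151.
Posterior mean = (μ₀/σ₀² + n·x̄/σ²)/(1/σ₀² + n/σ²) = (σ²·μ₀ + σ₀²·n·x̄)/(σ² + n·σ₀²) = (0.6084·33.33 + 13.4689·99.24)/41.0151 = 1356.931608/41.0151 = 33.0837.

33.0837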